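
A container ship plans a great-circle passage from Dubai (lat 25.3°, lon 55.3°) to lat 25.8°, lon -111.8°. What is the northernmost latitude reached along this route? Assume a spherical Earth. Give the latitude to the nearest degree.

The great circle lies in the plane with unit normal n̂ = (p₁ × p₂)/|p₁ × p₂|.
Here n̂_z ≈ -0.229; the vertex latitude is φ_max = arccos|n̂_z| ≈ 76.8°.
Check via Clairaut: cos φ_max = |cos φ₁| · sin C = cos(25.3°)·sin(14.7°) ≈ 0.229, again giving ≈ 76.8°.

≈ 77°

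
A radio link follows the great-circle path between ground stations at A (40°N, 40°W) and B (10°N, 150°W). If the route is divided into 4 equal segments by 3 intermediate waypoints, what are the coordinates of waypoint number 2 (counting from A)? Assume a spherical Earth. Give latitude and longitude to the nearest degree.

Write both endpoints as unit vectors p₁, p₂ with components (cos φ cos λ, cos φ sin λ, sin φ).
The central angle between the endpoints is δ = arccos(p₁·p₂) ≈ 1.718 rad (98.4°).
Interpolate at f = 2/4 with slerp weights a = sin((1−f)δ)/sin δ ≈ 0.765, b = sin(fδ)/sin δ ≈ 0.765.
p = a·p₁ + b·p₂ ≈ (-0.204, -0.754, 0.625); φ = arcsin(p_z) ≈ 38.67°, λ = atan2(p_y, p_x) ≈ -105.12°.

≈ (39°N, 105°W)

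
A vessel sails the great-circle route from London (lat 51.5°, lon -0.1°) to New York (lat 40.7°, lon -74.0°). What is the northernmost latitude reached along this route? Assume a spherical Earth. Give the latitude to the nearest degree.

≈ 54°

The great circle lies in the plane with unit normal n̂ = (p₁ × p₂)/|p₁ × p₂|.
Here n̂_z ≈ -0.591; the vertex latitude is φ_max = arccos|n̂_z| ≈ 53.8°.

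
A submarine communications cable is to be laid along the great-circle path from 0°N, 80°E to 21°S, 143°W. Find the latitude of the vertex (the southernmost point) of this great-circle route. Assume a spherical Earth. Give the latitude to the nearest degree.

≈ 29°S

The great circle lies in the plane with unit normal n̂ = (p₁ × p₂)/|p₁ × p₂|.
Here n̂_z ≈ +0.871; the vertex latitude is φ_max = arccos|n̂_z| ≈ 29.4°.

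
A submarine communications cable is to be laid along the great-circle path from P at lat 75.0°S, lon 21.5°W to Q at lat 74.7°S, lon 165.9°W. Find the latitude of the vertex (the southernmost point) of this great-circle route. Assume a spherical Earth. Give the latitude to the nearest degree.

The great circle lies in the plane with unit normal n̂ = (p₁ × p₂)/|p₁ × p₂|.
Here n̂_z ≈ -0.082; the vertex latitude is φ_max = arccos|n̂_z| ≈ 85.3°.

≈ 85°S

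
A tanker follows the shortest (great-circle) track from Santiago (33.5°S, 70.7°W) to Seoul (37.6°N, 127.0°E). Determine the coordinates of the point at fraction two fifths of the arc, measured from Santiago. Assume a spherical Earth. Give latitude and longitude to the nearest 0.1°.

≈ 2.8°N, 129.4°W

Convert each endpoint to a unit vector on the sphere (x = cos φ cos λ, y = cos φ sin λ, z = sin φ).
The central angle between the endpoints is δ = arccos(p₁·p₂) ≈ 2.881 rad (165.1°).
Interpolate at f = 2/5 with slerp weights a = sin((1−f)δ)/sin δ ≈ 3.829, b = sin(fδ)/sin δ ≈ 3.543.
p = a·p₁ + b·p₂ ≈ (-0.634, -0.772, 0.048); φ = arcsin(p_z) ≈ 2.75°, λ = atan2(p_y, p_x) ≈ -129.38°.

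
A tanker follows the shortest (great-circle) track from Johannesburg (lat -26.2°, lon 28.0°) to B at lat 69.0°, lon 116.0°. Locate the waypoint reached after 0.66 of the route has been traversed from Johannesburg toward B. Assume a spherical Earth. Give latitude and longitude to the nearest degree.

≈ lat 43°, lon 59°

Write both endpoints as unit vectors p₁, p₂ with components (cos φ cos λ, cos φ sin λ, sin φ).
The central angle between the endpoints is δ = arccos(p₁·p₂) ≈ 1.983 rad (113.6°).
Interpolate at f = 0.66 with slerp weights a = sin((1−f)δ)/sin δ ≈ 0.682, b = sin(fδ)/sin δ ≈ 1.054.
p = a·p₁ + b·p₂ ≈ (0.374, 0.627, 0.683); φ = arcsin(p_z) ≈ 43.11°, λ = atan2(p_y, p_x) ≈ 59.15°.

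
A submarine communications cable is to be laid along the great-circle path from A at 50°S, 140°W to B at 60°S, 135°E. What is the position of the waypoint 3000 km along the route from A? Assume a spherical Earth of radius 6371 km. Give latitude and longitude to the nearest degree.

≈ 63°S, 176°E

Write both endpoints as unit vectors p₁, p₂ with components (cos φ cos λ, cos φ sin λ, sin φ).
The central angle between the endpoints is δ = arccos(p₁·p₂) ≈ 0.807 rad (46.3°). The total great-circle distance is δ·R ≈ 0.807 × 6371 ≈ 5144 km, so the target fraction is f = 3000/5144 ≈ 0.583.
Interpolate at f ≈ 0.583 with slerp weights a = sin((1−f)δ)/sin δ ≈ 0.457, b = sin(fδ)/sin δ ≈ 0.628.
p = a·p₁ + b·p₂ ≈ (-0.447, 0.033, -0.894); φ = arcsin(p_z) ≈ -63.37°, λ = atan2(p_y, p_x) ≈ 175.75°.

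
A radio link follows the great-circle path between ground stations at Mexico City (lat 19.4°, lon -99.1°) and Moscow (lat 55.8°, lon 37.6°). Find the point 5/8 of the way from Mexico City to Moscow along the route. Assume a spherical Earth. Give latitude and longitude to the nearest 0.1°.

≈ lat 66.9°, lon -40.1°

Convert each endpoint to a unit vector on the sphere (x = cos φ cos λ, y = cos φ sin λ, z = sin φ).
The central angle between the endpoints is δ = arccos(p₁·p₂) ≈ 1.682 rad (96.4°).
Interpolate at f = 5/8 with slerp weights a = sin((1−f)δ)/sin δ ≈ 0.593, b = sin(fδ)/sin δ ≈ 0.873.
p = a·p₁ + b·p₂ ≈ (0.300, -0.253, 0.920); φ = arcsin(p_z) ≈ 66.87°, λ = atan2(p_y, p_x) ≈ -40.12°.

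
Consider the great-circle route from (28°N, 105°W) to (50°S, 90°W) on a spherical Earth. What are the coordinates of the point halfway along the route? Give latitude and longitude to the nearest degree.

The haversine formula gives a central angle δ ≈ 1.381 rad (79.1°) between the endpoints.
Interpolate at f = 1/2 with slerp weights a = sin((1−f)δ)/sin δ ≈ 0.649, b = sin(fδ)/sin δ ≈ 0.649.
p = a·p₁ + b·p₂ ≈ (-0.148, -0.970, -0.192); φ = arcsin(p_z) ≈ -11.09°, λ = atan2(p_y, p_x) ≈ -98.69°.

≈ (11°S, 99°W)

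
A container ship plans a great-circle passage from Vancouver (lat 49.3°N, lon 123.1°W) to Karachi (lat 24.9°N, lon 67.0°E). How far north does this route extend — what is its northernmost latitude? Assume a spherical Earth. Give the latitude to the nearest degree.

≈ 84°N

The great circle lies in the plane with unit normal n̂ = (p₁ × p₂)/|p₁ × p₂|.
Here n̂_z ≈ -0.108; the vertex latitude is φ_max = arccos|n̂_z| ≈ 83.8°.
Check via Clairaut: cos φ_max = |cos φ₁| · sin C = cos(49.3°)·sin(9.5°) ≈ 0.108, again giving ≈ 83.8°.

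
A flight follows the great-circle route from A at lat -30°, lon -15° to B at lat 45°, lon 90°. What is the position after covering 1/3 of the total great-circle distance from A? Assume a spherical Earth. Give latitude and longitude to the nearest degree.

Write both endpoints as unit vectors p₁, p₂ with components (cos φ cos λ, cos φ sin λ, sin φ).
The central angle between the endpoints is δ = arccos(p₁·p₂) ≈ 2.108 rad (120.8°).
Interpolate at f = 1/3 with slerp weights a = sin((1−f)δ)/sin δ ≈ 1.148, b = sin(fδ)/sin δ ≈ 0.752.
p = a·p₁ + b·p₂ ≈ (0.961, 0.275, -0.042); φ = arcsin(p_z) ≈ -2.41°, λ = atan2(p_y, p_x) ≈ 15.96°.

≈ lat -2°, lon 16°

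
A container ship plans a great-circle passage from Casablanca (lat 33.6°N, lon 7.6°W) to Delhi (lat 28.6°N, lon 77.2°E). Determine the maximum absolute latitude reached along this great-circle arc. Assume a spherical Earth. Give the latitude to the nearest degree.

The great circle lies in the plane with unit normal n̂ = (p₁ × p₂)/|p₁ × p₂|.
Here n̂_z ≈ +0.772; the vertex latitude is φ_max = arccos|n̂_z| ≈ 39.5°.

≈ 39°N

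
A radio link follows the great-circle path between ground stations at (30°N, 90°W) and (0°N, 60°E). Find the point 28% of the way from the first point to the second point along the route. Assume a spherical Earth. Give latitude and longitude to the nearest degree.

≈ (48°N, 45°W)

Write both endpoints as unit vectors p₁, p₂ with components (cos φ cos λ, cos φ sin λ, sin φ).
The central angle between the endpoints is δ = arccos(p₁·p₂) ≈ 2.419 rad (138.6°).
Interpolate at f = 0.28 with slerp weights a = sin((1−f)δ)/sin δ ≈ 1.490, b = sin(fδ)/sin δ ≈ 0.947.
p = a·p₁ + b·p₂ ≈ (0.474, -0.470, 0.745); φ = arcsin(p_z) ≈ 48.15°, λ = atan2(p_y, p_x) ≈ -44.76°.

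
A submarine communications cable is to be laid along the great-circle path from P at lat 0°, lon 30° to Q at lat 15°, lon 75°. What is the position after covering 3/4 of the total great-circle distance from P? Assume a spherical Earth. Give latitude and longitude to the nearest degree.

Write both endpoints as unit vectors p₁, p₂ with components (cos φ cos λ, cos φ sin λ, sin φ).
The central angle between the endpoints is δ = arccos(p₁·p₂) ≈ 0.819 rad (46.9°).
Interpolate at f = 3/4 with slerp weights a = sin((1−f)δ)/sin δ ≈ 0.278, b = sin(fδ)/sin δ ≈ 0.789.
p = a·p₁ + b·p₂ ≈ (0.438, 0.875, 0.204); φ = arcsin(p_z) ≈ 11.78°, λ = atan2(p_y, p_x) ≈ 63.40°.

≈ lat 12°, lon 63°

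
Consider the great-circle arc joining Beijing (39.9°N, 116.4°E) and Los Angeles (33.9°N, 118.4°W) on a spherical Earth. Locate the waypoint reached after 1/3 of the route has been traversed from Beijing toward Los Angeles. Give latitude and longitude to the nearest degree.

Convert each endpoint to a unit vector on the sphere (x = cos φ cos λ, y = cos φ sin λ, z = sin φ).
The central angle between the endpoints is δ = arccos(p₁·p₂) ≈ 1.580 rad (90.5°).
Interpolate at f = 1/3 with slerp weights a = sin((1−f)δ)/sin δ ≈ 0.869, b = sin(fδ)/sin δ ≈ 0.503.
p = a·p₁ + b·p₂ ≈ (-0.495, 0.230, 0.838); φ = arcsin(p_z) ≈ 56.92°, λ = atan2(p_y, p_x) ≈ 155.06°.

≈ 57°N, 155°E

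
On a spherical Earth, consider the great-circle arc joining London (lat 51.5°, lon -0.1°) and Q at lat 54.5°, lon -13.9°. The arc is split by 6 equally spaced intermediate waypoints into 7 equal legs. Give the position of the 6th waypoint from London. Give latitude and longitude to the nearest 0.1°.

The haversine formula gives a central angle δ ≈ 0.154 rad (8.8°) between the endpoints.
Interpolate at f = 6/7 with slerp weights a = sin((1−f)δ)/sin δ ≈ 0.143, b = sin(fδ)/sin δ ≈ 0.858.
p = a·p₁ + b·p₂ ≈ (0.573, -0.120, 0.811); φ = arcsin(p_z) ≈ 54.17°, λ = atan2(p_y, p_x) ≈ -11.82°.

≈ lat 54.2°, lon -11.8°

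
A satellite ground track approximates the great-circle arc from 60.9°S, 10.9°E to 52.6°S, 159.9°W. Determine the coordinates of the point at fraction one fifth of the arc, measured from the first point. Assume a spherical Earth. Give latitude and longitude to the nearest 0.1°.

≈ 74.0°S, 5.8°E

From cos δ = sin φ₁ sin φ₂ + cos φ₁ cos φ₂ cos Δλ, the central angle is δ ≈ 1.156 rad (66.3°).
Interpolate at f = 1/5 with slerp weights a = sin((1−f)δ)/sin δ ≈ 0.873, b = sin(fδ)/sin δ ≈ 0.250.
p = a·p₁ + b·p₂ ≈ (0.274, 0.028, -0.961); φ = arcsin(p_z) ≈ -74.02°, λ = atan2(p_y, p_x) ≈ 5.83°.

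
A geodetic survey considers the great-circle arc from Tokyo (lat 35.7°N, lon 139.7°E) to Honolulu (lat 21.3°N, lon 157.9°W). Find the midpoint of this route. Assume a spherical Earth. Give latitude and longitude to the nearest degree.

Convert each endpoint to a unit vector on the sphere (x = cos φ cos λ, y = cos φ sin λ, z = sin φ).
The central angle between the endpoints is δ = arccos(p₁·p₂) ≈ 0.973 rad (55.8°).
Interpolate at f = 1/2 with slerp weights a = sin((1−f)δ)/sin δ ≈ 0.566, b = sin(fδ)/sin δ ≈ 0.566.
p = a·p₁ + b·p₂ ≈ (-0.839, 0.099, 0.536); φ = arcsin(p_z) ≈ 32.38°, λ = atan2(p_y, p_x) ≈ 173.28°.

≈ lat 32°N, lon 173°E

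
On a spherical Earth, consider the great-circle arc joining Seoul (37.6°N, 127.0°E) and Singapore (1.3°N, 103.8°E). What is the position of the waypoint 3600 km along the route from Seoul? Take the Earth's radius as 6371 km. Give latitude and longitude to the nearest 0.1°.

≈ 9.9°N, 108.4°E

Convert each endpoint to a unit vector on the sphere (x = cos φ cos λ, y = cos φ sin λ, z = sin φ).
The central angle between the endpoints is δ = arccos(p₁·p₂) ≈ 0.735 rad (42.1°). The total great-circle distance is δ·R ≈ 0.735 × 6371 ≈ 4682 km, so the target fraction is f = 3600/4682 ≈ 0.769.
Interpolate at f ≈ 0.769 with slerp weights a = sin((1−f)δ)/sin δ ≈ 0.252, b = sin(fδ)/sin δ ≈ 0.799.
p = a·p₁ + b·p₂ ≈ (-0.311, 0.935, 0.172); φ = arcsin(p_z) ≈ 9.90°, λ = atan2(p_y, p_x) ≈ 108.38°.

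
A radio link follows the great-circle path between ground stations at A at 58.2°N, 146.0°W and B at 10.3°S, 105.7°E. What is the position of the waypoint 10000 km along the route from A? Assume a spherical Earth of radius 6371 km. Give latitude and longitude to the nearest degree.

Convert each endpoint to a unit vector on the sphere (x = cos φ cos λ, y = cos φ sin λ, z = sin φ).
The central angle between the endpoints is δ = arccos(p₁·p₂) ≈ 1.891 rad (108.3°). The total great-circle distance is δ·R ≈ 1.891 × 6371 ≈ 12048 km, so the target fraction is f = 10000/12048 ≈ 0.830.
Interpolate at f ≈ 0.830 with slerp weights a = sin((1−f)δ)/sin δ ≈ 0.333, b = sin(fδ)/sin δ ≈ 1.054.
p = a·p₁ + b·p₂ ≈ (-0.426, 0.900, 0.094); φ = arcsin(p_z) ≈ 5.42°, λ = atan2(p_y, p_x) ≈ 115.33°.

≈ 5°N, 115°E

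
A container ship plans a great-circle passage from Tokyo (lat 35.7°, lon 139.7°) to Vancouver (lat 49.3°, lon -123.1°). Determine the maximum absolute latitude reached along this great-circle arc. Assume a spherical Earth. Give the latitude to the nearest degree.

The great circle lies in the plane with unit normal n̂ = (p₁ × p₂)/|p₁ × p₂|.
Here n̂_z ≈ +0.567; the vertex latitude is φ_max = arccos|n̂_z| ≈ 55.5°.
Check via Clairaut: cos φ_max = |cos φ₁| · sin C = cos(35.7°)·sin(44.3°) ≈ 0.567, again giving ≈ 55.5°.

≈ 55°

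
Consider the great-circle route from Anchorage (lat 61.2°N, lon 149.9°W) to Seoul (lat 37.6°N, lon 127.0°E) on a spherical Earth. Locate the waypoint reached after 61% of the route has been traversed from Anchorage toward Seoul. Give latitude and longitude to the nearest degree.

Write both endpoints as unit vectors p₁, p₂ with components (cos φ cos λ, cos φ sin λ, sin φ).
The central angle between the endpoints is δ = arccos(p₁·p₂) ≈ 0.951 rad (54.5°).
Interpolate at f = 0.61 with slerp weights a = sin((1−f)δ)/sin δ ≈ 0.445, b = sin(fδ)/sin δ ≈ 0.673.
p = a·p₁ + b·p₂ ≈ (-0.507, 0.319, 0.801); φ = arcsin(p_z) ≈ 53.24°, λ = atan2(p_y, p_x) ≈ 147.85°.

≈ lat 53°N, lon 148°E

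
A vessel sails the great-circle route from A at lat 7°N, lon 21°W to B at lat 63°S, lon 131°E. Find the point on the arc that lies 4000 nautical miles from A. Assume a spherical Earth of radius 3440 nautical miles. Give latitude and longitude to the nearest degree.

≈ lat 57°S, lon 3°E

Write both endpoints as unit vectors p₁, p₂ with components (cos φ cos λ, cos φ sin λ, sin φ).
The central angle between the endpoints is δ = arccos(p₁·p₂) ≈ 2.102 rad (120.4°). The total great-circle distance is δ·R ≈ 2.102 × 3440 ≈ 7230 nmi, so the target fraction is f = 4000/7230 ≈ 0.553.
Interpolate at f ≈ 0.553 with slerp weights a = sin((1−f)δ)/sin δ ≈ 0.936, b = sin(fδ)/sin δ ≈ 1.065.
p = a·p₁ + b·p₂ ≈ (0.550, 0.032, -0.834); φ = arcsin(p_z) ≈ -56.56°, λ = atan2(p_y, p_x) ≈ 3.31°.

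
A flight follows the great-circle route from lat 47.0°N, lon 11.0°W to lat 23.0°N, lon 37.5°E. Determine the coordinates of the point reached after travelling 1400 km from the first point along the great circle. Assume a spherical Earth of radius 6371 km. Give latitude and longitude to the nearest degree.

From cos δ = sin φ₁ sin φ₂ + cos φ₁ cos φ₂ cos Δλ, the central angle is δ ≈ 0.793 rad (45.4°). The total great-circle distance is δ·R ≈ 0.793 × 6371 ≈ 5052 km, so the target fraction is f = 1400/5052 ≈ 0.277.
Interpolate at f ≈ 0.277 with slerp weights a = sin((1−f)δ)/sin δ ≈ 0.761, b = sin(fδ)/sin δ ≈ 0.306.
p = a·p₁ + b·p₂ ≈ (0.733, 0.072, 0.676); φ = arcsin(p_z) ≈ 42.55°, λ = atan2(p_y, p_x) ≈ 5.64°.

≈ lat 43°N, lon 6°E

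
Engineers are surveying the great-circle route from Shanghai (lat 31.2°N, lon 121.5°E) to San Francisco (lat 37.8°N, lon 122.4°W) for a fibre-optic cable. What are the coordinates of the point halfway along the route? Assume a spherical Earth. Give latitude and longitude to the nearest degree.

Write both endpoints as unit vectors p₁, p₂ with components (cos φ cos λ, cos φ sin λ, sin φ).
The central angle between the endpoints is δ = arccos(p₁·p₂) ≈ 1.551 rad (88.8°).
Interpolate at f = 1/2 with slerp weights a = sin((1−f)δ)/sin δ ≈ 0.700, b = sin(fδ)/sin δ ≈ 0.700.
p = a·p₁ + b·p₂ ≈ (-0.609, 0.044, 0.792); φ = arcsin(p_z) ≈ 52.35°, λ = atan2(p_y, p_x) ≈ 175.91°.

≈ lat 52°N, lon 176°E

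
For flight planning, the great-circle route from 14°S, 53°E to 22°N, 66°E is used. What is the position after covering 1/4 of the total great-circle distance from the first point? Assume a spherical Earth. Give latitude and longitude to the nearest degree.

≈ 5°S, 56°E

Write both endpoints as unit vectors p₁, p₂ with components (cos φ cos λ, cos φ sin λ, sin φ).
The central angle between the endpoints is δ = arccos(p₁·p₂) ≈ 0.667 rad (38.2°).
Interpolate at f = 1/4 with slerp weights a = sin((1−f)δ)/sin δ ≈ 0.775, b = sin(fδ)/sin δ ≈ 0.268.
p = a·p₁ + b·p₂ ≈ (0.554, 0.828, -0.087); φ = arcsin(p_z) ≈ -4.99°, λ = atan2(p_y, p_x) ≈ 56.22°.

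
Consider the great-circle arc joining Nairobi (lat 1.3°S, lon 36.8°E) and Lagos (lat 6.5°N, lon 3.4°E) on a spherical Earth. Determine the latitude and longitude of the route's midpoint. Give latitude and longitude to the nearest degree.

≈ lat 3°N, lon 20°E

Write both endpoints as unit vectors p₁, p₂ with components (cos φ cos λ, cos φ sin λ, sin φ).
The central angle between the endpoints is δ = arccos(p₁·p₂) ≈ 0.598 rad (34.2°).
Interpolate at f = 1/2 with slerp weights a = sin((1−f)δ)/sin δ ≈ 0.523, b = sin(fδ)/sin δ ≈ 0.523.
p = a·p₁ + b·p₂ ≈ (0.938, 0.344, 0.047); φ = arcsin(p_z) ≈ 2.71°, λ = atan2(p_y, p_x) ≈ 20.15°.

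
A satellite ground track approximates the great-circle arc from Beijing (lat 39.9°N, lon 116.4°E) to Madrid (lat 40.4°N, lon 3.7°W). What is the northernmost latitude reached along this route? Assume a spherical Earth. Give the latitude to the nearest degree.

The great circle lies in the plane with unit normal n̂ = (p₁ × p₂)/|p₁ × p₂|.
Here n̂_z ≈ -0.509; the vertex latitude is φ_max = arccos|n̂_z| ≈ 59.4°.

≈ 59°N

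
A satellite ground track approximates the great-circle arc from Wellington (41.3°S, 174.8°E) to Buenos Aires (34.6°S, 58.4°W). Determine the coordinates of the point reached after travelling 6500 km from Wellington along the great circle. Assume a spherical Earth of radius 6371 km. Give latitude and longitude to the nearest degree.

≈ 56°S, 92°W

Convert each endpoint to a unit vector on the sphere (x = cos φ cos λ, y = cos φ sin λ, z = sin φ).
The central angle between the endpoints is δ = arccos(p₁·p₂) ≈ 1.566 rad (89.8°). The total great-circle distance is δ·R ≈ 1.566 × 6371 ≈ 9980 km, so the target fraction is f = 6500/9980 ≈ 0.651.
Interpolate at f ≈ 0.651 with slerp weights a = sin((1−f)δ)/sin δ ≈ 0.519, b = sin(fδ)/sin δ ≈ 0.852.
p = a·p₁ + b·p₂ ≈ (-0.021, -0.562, -0.827); φ = arcsin(p_z) ≈ -55.77°, λ = atan2(p_y, p_x) ≈ -92.15°.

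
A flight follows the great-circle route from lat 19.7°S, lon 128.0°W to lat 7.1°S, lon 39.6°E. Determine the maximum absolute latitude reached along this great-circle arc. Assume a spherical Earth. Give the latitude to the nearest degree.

≈ 66°S

The great circle lies in the plane with unit normal n̂ = (p₁ × p₂)/|p₁ × p₂|.
Here n̂_z ≈ +0.408; the vertex latitude is φ_max = arccos|n̂_z| ≈ 65.9°.
Check via Clairaut: cos φ_max = |cos φ₁| · sin C = cos(19.7°)·sin(154.3°) ≈ 0.408, again giving ≈ 65.9°.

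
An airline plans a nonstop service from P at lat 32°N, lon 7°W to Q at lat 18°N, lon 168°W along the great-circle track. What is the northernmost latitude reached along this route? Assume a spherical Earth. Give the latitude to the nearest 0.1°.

≈ 70.9°N

The great circle lies in the plane with unit normal n̂ = (p₁ × p₂)/|p₁ × p₂|.
Here n̂_z ≈ -0.328; the vertex latitude is φ_max = arccos|n̂_z| ≈ 70.9°.
Check via Clairaut: cos φ_max = |cos φ₁| · sin C = cos(32.0°)·sin(22.7°) ≈ 0.328, again giving ≈ 70.9°.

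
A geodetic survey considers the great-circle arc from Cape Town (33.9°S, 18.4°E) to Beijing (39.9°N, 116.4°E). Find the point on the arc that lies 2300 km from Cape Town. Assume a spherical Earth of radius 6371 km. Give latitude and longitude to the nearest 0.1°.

Convert each endpoint to a unit vector on the sphere (x = cos φ cos λ, y = cos φ sin λ, z = sin φ).
The central angle between the endpoints is δ = arccos(p₁·p₂) ≈ 2.034 rad (116.5°). The total great-circle distance is δ·R ≈ 2.034 × 6371 ≈ 12956 km, so the target fraction is f = 2300/12956 ≈ 0.178.
Interpolate at f ≈ 0.178 with slerp weights a = sin((1−f)δ)/sin δ ≈ 1.112, b = sin(fδ)/sin δ ≈ 0.395.
p = a·p₁ + b·p₂ ≈ (0.741, 0.563, -0.367); φ = arcsin(p_z) ≈ -21.52°, λ = atan2(p_y, p_x) ≈ 37.21°.

≈ 21.5°S, 37.2°E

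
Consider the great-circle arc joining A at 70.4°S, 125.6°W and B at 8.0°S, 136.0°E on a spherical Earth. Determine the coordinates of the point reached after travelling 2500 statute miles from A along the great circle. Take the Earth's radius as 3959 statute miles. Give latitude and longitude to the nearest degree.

The haversine formula gives a central angle δ ≈ 1.488 rad (85.3°) between the endpoints. The total great-circle distance is δ·R ≈ 1.488 × 3959 ≈ 5891 mi, so the target fraction is f = 2500/5891 ≈ 0.424.
Interpolate at f ≈ 0.424 with slerp weights a = sin((1−f)δ)/sin δ ≈ 0.758, b = sin(fδ)/sin δ ≈ 0.592.
p = a·p₁ + b·p₂ ≈ (-0.570, 0.201, -0.797); φ = arcsin(p_z) ≈ -52.82°, λ = atan2(p_y, p_x) ≈ 160.61°.

≈ 53°S, 161°E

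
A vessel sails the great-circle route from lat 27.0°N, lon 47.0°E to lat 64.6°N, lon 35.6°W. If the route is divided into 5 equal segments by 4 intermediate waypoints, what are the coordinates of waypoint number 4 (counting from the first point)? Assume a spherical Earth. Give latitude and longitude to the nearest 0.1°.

From cos δ = sin φ₁ sin φ₂ + cos φ₁ cos φ₂ cos Δλ, the central angle is δ ≈ 1.094 rad (62.7°).
Interpolate at f = 4/5 with slerp weights a = sin((1−f)δ)/sin δ ≈ 0.244, b = sin(fδ)/sin δ ≈ 0.864.
p = a·p₁ + b·p₂ ≈ (0.450, -0.057, 0.891); φ = arcsin(p_z) ≈ 63.04°, λ = atan2(p_y, p_x) ≈ -7.17°.

≈ lat 63.0°N, lon 7.2°W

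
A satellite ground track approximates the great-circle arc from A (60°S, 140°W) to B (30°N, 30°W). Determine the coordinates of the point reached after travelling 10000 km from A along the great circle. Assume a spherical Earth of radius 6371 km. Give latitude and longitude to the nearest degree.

≈ (0°N, 50°W)

Convert each endpoint to a unit vector on the sphere (x = cos φ cos λ, y = cos φ sin λ, z = sin φ).
The central angle between the endpoints is δ = arccos(p₁·p₂) ≈ 2.191 rad (125.5°). The total great-circle distance is δ·R ≈ 2.191 × 6371 ≈ 13958 km, so the target fraction is f = 10000/13958 ≈ 0.716.
Interpolate at f ≈ 0.716 with slerp weights a = sin((1−f)δ)/sin δ ≈ 0.715, b = sin(fδ)/sin δ ≈ 1.229.
p = a·p₁ + b·p₂ ≈ (0.648, -0.762, -0.005); φ = arcsin(p_z) ≈ -0.29°, λ = atan2(p_y, p_x) ≈ -49.64°.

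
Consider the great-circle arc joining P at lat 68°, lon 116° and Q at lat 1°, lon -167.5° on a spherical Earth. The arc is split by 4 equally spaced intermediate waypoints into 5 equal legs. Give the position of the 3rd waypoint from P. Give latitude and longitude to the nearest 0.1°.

≈ lat 32.0°, lon 178.7°

Write both endpoints as unit vectors p₁, p₂ with components (cos φ cos λ, cos φ sin λ, sin φ).
The central angle between the endpoints is δ = arccos(p₁·p₂) ≈ 1.467 rad (84.1°).
Interpolate at f = 3/5 with slerp weights a = sin((1−f)δ)/sin δ ≈ 0.557, b = sin(fδ)/sin δ ≈ 0.775.
p = a·p₁ + b·p₂ ≈ (-0.848, 0.020, 0.530); φ = arcsin(p_z) ≈ 31.98°, λ = atan2(p_y, p_x) ≈ 178.67°.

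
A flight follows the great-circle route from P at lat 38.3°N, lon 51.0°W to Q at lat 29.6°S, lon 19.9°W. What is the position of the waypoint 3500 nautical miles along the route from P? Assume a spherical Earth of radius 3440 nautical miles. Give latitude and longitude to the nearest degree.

≈ lat 15°S, lon 27°W

From cos δ = sin φ₁ sin φ₂ + cos φ₁ cos φ₂ cos Δλ, the central angle is δ ≈ 1.289 rad (73.9°). The total great-circle distance is δ·R ≈ 1.289 × 3440 ≈ 4434 nmi, so the target fraction is f = 3500/4434 ≈ 0.789.
Interpolate at f ≈ 0.789 with slerp weights a = sin((1−f)δ)/sin δ ≈ 0.279, b = sin(fδ)/sin δ ≈ 0.886.
p = a·p₁ + b·p₂ ≈ (0.862, -0.432, -0.264); φ = arcsin(p_z) ≈ -15.33°, λ = atan2(p_y, p_x) ≈ -26.64°.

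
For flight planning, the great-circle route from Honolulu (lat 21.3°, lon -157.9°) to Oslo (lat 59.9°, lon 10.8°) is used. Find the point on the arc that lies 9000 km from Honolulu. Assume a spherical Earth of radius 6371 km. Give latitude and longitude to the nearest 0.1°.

≈ lat 76.6°, lon -2.9°

Convert each endpoint to a unit vector on the sphere (x = cos φ cos λ, y = cos φ sin λ, z = sin φ).
The central angle between the endpoints is δ = arccos(p₁·p₂) ≈ 1.715 rad (98.3°). The total great-circle distance is δ·R ≈ 1.715 × 6371 ≈ 10928 km, so the target fraction is f = 9000/10928 ≈ 0.824.
Interpolate at f ≈ 0.824 with slerp weights a = sin((1−f)δ)/sin δ ≈ 0.301, b = sin(fδ)/sin δ ≈ 0.998.
p = a·p₁ + b·p₂ ≈ (0.232, -0.012, 0.973); φ = arcsin(p_z) ≈ 76.59°, λ = atan2(p_y, p_x) ≈ -2.91°.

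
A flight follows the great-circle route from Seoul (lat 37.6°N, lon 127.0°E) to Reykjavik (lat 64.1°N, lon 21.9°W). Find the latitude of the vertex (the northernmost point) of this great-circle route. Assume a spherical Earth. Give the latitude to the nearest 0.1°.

≈ 79.4°N

The great circle lies in the plane with unit normal n̂ = (p₁ × p₂)/|p₁ × p₂|.
Here n̂_z ≈ -0.185; the vertex latitude is φ_max = arccos|n̂_z| ≈ 79.4°.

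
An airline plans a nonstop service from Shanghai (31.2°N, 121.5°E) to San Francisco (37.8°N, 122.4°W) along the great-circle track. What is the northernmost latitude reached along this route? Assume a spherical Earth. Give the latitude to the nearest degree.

The great circle lies in the plane with unit normal n̂ = (p₁ × p₂)/|p₁ × p₂|.
Here n̂_z ≈ +0.607; the vertex latitude is φ_max = arccos|n̂_z| ≈ 52.6°.
Check via Clairaut: cos φ_max = |cos φ₁| · sin C = cos(31.2°)·sin(45.2°) ≈ 0.607, again giving ≈ 52.6°.

≈ 53°N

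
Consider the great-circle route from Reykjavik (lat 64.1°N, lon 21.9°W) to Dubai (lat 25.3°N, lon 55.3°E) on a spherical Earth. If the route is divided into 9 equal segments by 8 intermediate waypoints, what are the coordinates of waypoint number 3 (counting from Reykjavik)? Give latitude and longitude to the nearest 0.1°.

Convert each endpoint to a unit vector on the sphere (x = cos φ cos λ, y = cos φ sin λ, z = sin φ).
The central angle between the endpoints is δ = arccos(p₁·p₂) ≈ 1.079 rad (61.8°).
Interpolate at f = 3/9 with slerp weights a = sin((1−f)δ)/sin δ ≈ 0.748, b = sin(fδ)/sin δ ≈ 0.399.
p = a·p₁ + b·p₂ ≈ (0.508, 0.175, 0.843); φ = arcsin(p_z) ≈ 57.47°, λ = atan2(p_y, p_x) ≈ 18.99°.

≈ lat 57.5°N, lon 19.0°E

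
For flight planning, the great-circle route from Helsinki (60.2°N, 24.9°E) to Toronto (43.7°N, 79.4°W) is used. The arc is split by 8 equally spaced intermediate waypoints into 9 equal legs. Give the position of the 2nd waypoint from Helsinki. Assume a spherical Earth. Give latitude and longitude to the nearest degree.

The haversine formula gives a central angle δ ≈ 1.035 rad (59.3°) between the endpoints.
Interpolate at f = 2/9 with slerp weights a = sin((1−f)δ)/sin δ ≈ 0.838, b = sin(fδ)/sin δ ≈ 0.265.
p = a·p₁ + b·p₂ ≈ (0.413, -0.013, 0.911); φ = arcsin(p_z) ≈ 65.59°, λ = atan2(p_y, p_x) ≈ -1.80°.

≈ (66°N, 2°W)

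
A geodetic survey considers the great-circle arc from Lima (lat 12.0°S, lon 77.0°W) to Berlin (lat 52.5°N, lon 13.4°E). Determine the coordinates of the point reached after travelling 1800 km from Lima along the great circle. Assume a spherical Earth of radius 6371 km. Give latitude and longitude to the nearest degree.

≈ lat 1°N, lon 67°W

Convert each endpoint to a unit vector on the sphere (x = cos φ cos λ, y = cos φ sin λ, z = sin φ).
The central angle between the endpoints is δ = arccos(p₁·p₂) ≈ 1.741 rad (99.7°). The total great-circle distance is δ·R ≈ 1.741 × 6371 ≈ 11090 km, so the target fraction is f = 1800/11090 ≈ 0.162.
Interpolate at f ≈ 0.162 with slerp weights a = sin((1−f)δ)/sin δ ≈ 1.008, b = sin(fδ)/sin δ ≈ 0.283.
p = a·p₁ + b·p₂ ≈ (0.389, -0.921, 0.015); φ = arcsin(p_z) ≈ 0.85°, λ = atan2(p_y, p_x) ≈ -67.08°.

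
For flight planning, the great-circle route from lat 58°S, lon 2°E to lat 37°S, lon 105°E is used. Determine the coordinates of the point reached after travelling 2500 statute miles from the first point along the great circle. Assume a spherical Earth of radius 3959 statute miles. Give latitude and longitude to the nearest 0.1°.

≈ lat 57.8°S, lon 73.6°E

Write both endpoints as unit vectors p₁, p₂ with components (cos φ cos λ, cos φ sin λ, sin φ).
The central angle between the endpoints is δ = arccos(p₁·p₂) ≈ 1.143 rad (65.5°). The total great-circle distance is δ·R ≈ 1.143 × 3959 ≈ 4524 mi, so the target fraction is f = 2500/4524 ≈ 0.553.
Interpolate at f ≈ 0.553 with slerp weights a = sin((1−f)δ)/sin δ ≈ 0.538, b = sin(fδ)/sin δ ≈ 0.649.
p = a·p₁ + b·p₂ ≈ (0.151, 0.511, -0.847); φ = arcsin(p_z) ≈ -57.84°, λ = atan2(p_y, p_x) ≈ 73.56°.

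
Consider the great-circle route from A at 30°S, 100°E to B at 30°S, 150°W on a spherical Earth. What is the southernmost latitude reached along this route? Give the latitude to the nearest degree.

≈ 45°S

The great circle lies in the plane with unit normal n̂ = (p₁ × p₂)/|p₁ × p₂|.
Here n̂_z ≈ +0.705; the vertex latitude is φ_max = arccos|n̂_z| ≈ 45.2°.
Check via Clairaut: cos φ_max = |cos φ₁| · sin C = cos(30.0°)·sin(125.5°) ≈ 0.705, again giving ≈ 45.2°.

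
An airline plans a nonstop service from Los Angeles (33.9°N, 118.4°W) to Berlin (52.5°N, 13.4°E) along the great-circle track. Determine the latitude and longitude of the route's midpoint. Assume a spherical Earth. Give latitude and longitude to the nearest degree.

Convert each endpoint to a unit vector on the sphere (x = cos φ cos λ, y = cos φ sin λ, z = sin φ).
The central angle between the endpoints is δ = arccos(p₁·p₂) ≈ 1.465 rad (83.9°).
Interpolate at f = 1/2 with slerp weights a = sin((1−f)δ)/sin δ ≈ 0.672, b = sin(fδ)/sin δ ≈ 0.672.
p = a·p₁ + b·p₂ ≈ (0.133, -0.396, 0.909); φ = arcsin(p_z) ≈ 65.31°, λ = atan2(p_y, p_x) ≈ -71.47°.

≈ 65°N, 71°W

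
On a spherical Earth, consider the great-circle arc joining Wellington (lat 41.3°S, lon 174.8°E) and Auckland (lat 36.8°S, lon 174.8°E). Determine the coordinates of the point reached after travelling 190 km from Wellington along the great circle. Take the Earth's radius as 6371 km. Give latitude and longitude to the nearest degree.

≈ lat 40°S, lon 175°E

Convert each endpoint to a unit vector on the sphere (x = cos φ cos λ, y = cos φ sin λ, z = sin φ).
The central angle between the endpoints is δ = arccos(p₁·p₂) ≈ 0.079 rad (4.5°). The total great-circle distance is δ·R ≈ 0.079 × 6371 ≈ 500 km, so the target fraction is f = 190/500 ≈ 0.380.
Interpolate at f ≈ 0.380 with slerp weights a = sin((1−f)δ)/sin δ ≈ 0.621, b = sin(fδ)/sin δ ≈ 0.380.
p = a·p₁ + b·p₂ ≈ (-0.767, 0.070, -0.637); φ = arcsin(p_z) ≈ -39.59°, λ = atan2(p_y, p_x) ≈ 174.80°.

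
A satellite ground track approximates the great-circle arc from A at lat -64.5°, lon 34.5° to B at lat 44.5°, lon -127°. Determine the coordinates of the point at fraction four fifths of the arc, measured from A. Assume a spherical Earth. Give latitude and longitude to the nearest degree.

The haversine formula gives a central angle δ ≈ 2.749 rad (157.5°) between the endpoints.
Interpolate at f = 4/5 with slerp weights a = sin((1−f)δ)/sin δ ≈ 1.365, b = sin(fδ)/sin δ ≈ 2.114.
p = a·p₁ + b·p₂ ≈ (-0.423, -0.871, 0.250); φ = arcsin(p_z) ≈ 14.45°, λ = atan2(p_y, p_x) ≈ -115.90°.

≈ lat 14°, lon -116°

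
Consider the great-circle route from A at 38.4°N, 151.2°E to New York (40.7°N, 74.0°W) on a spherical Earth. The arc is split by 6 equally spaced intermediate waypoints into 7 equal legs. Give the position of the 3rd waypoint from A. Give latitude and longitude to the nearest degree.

Convert each endpoint to a unit vector on the sphere (x = cos φ cos λ, y = cos φ sin λ, z = sin φ).
The central angle between the endpoints is δ = arccos(p₁·p₂) ≈ 1.584 rad (90.8°).
Interpolate at f = 3/7 with slerp weights a = sin((1−f)δ)/sin δ ≈ 0.787, b = sin(fδ)/sin δ ≈ 0.628.
p = a·p₁ + b·p₂ ≈ (-0.409, -0.161, 0.898); φ = arcsin(p_z) ≈ 63.93°, λ = atan2(p_y, p_x) ≈ -158.55°.

≈ 64°N, 159°W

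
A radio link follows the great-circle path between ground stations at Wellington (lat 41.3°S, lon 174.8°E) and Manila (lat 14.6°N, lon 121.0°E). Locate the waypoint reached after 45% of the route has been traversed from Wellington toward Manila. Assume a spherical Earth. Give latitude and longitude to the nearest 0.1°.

Write both endpoints as unit vectors p₁, p₂ with components (cos φ cos λ, cos φ sin λ, sin φ).
The central angle between the endpoints is δ = arccos(p₁·p₂) ≈ 1.305 rad (74.8°).
Interpolate at f = 0.45 with slerp weights a = sin((1−f)δ)/sin δ ≈ 0.682, b = sin(fδ)/sin δ ≈ 0.574.
p = a·p₁ + b·p₂ ≈ (-0.796, 0.523, -0.305); φ = arcsin(p_z) ≈ -17.76°, λ = atan2(p_y, p_x) ≈ 146.71°.

≈ lat 17.8°S, lon 146.7°E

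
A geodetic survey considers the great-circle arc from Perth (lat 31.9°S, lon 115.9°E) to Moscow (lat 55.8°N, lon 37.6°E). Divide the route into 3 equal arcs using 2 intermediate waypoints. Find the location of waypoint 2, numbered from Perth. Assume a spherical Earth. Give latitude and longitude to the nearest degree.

Write both endpoints as unit vectors p₁, p₂ with components (cos φ cos λ, cos φ sin λ, sin φ).
The central angle between the endpoints is δ = arccos(p₁·p₂) ≈ 1.918 rad (109.9°).
Interpolate at f = 2/3 with slerp weights a = sin((1−f)δ)/sin δ ≈ 0.635, b = sin(fδ)/sin δ ≈ 1.018.
p = a·p₁ + b·p₂ ≈ (0.218, 0.834, 0.507); φ = arcsin(p_z) ≈ 30.46°, λ = atan2(p_y, p_x) ≈ 75.33°.

≈ lat 30°N, lon 75°E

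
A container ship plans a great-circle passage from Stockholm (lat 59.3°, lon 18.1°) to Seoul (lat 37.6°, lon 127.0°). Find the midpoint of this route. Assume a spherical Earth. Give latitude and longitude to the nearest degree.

≈ lat 62°, lon 89°

Convert each endpoint to a unit vector on the sphere (x = cos φ cos λ, y = cos φ sin λ, z = sin φ).
The central angle between the endpoints is δ = arccos(p₁·p₂) ≈ 1.166 rad (66.8°).
Interpolate at f = 1/2 with slerp weights a = sin((1−f)δ)/sin δ ≈ 0.599, b = sin(fδ)/sin δ ≈ 0.599.
p = a·p₁ + b·p₂ ≈ (0.005, 0.474, 0.881); φ = arcsin(p_z) ≈ 61.70°, λ = atan2(p_y, p_x) ≈ 89.39°.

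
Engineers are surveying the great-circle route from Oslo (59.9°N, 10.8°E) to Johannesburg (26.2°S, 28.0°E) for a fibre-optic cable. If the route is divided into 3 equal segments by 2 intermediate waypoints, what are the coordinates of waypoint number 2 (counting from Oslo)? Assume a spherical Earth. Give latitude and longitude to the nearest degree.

From cos δ = sin φ₁ sin φ₂ + cos φ₁ cos φ₂ cos Δλ, the central angle is δ ≈ 1.523 rad (87.3°).
Interpolate at f = 2/3 with slerp weights a = sin((1−f)δ)/sin δ ≈ 0.487, b = sin(fδ)/sin δ ≈ 0.851.
p = a·p₁ + b·p₂ ≈ (0.914, 0.404, 0.045); φ = arcsin(p_z) ≈ 2.61°, λ = atan2(p_y, p_x) ≈ 23.86°.

≈ 3°N, 24°E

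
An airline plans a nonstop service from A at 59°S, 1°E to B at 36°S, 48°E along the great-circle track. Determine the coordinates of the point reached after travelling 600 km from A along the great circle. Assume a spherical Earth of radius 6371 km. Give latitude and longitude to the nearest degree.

≈ 57°S, 11°E

Write both endpoints as unit vectors p₁, p₂ with components (cos φ cos λ, cos φ sin λ, sin φ).
The central angle between the endpoints is δ = arccos(p₁·p₂) ≈ 0.663 rad (38.0°). The total great-circle distance is δ·R ≈ 0.663 × 6371 ≈ 4226 km, so the target fraction is f = 600/4226 ≈ 0.142.
Interpolate at f ≈ 0.142 with slerp weights a = sin((1−f)δ)/sin δ ≈ 0.875, b = sin(fδ)/sin δ ≈ 0.153.
p = a·p₁ + b·p₂ ≈ (0.533, 0.100, -0.840); φ = arcsin(p_z) ≈ -57.14°, λ = atan2(p_y, p_x) ≈ 10.59°.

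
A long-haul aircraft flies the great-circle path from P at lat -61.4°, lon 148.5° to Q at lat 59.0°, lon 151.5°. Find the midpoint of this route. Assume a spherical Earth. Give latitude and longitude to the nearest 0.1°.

From cos δ = sin φ₁ sin φ₂ + cos φ₁ cos φ₂ cos Δλ, the central angle is δ ≈ 2.102 rad (120.4°).
Interpolate at f = 1/2 with slerp weights a = sin((1−f)δ)/sin δ ≈ 1.006, b = sin(fδ)/sin δ ≈ 1.006.
p = a·p₁ + b·p₂ ≈ (-0.866, 0.499, -0.021); φ = arcsin(p_z) ≈ -1.20°, λ = atan2(p_y, p_x) ≈ 150.05°.

≈ lat -1.2°, lon 150.1°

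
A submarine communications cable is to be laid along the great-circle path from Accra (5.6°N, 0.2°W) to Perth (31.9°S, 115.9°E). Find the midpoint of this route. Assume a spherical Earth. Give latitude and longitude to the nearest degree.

Write both endpoints as unit vectors p₁, p₂ with components (cos φ cos λ, cos φ sin λ, sin φ).
The central angle between the endpoints is δ = arccos(p₁·p₂) ≈ 2.008 rad (115.0°).
Interpolate at f = 1/2 with slerp weights a = sin((1−f)δ)/sin δ ≈ 0.931, b = sin(fδ)/sin δ ≈ 0.931.
p = a·p₁ + b·p₂ ≈ (0.581, 0.708, -0.401); φ = arcsin(p_z) ≈ -23.65°, λ = atan2(p_y, p_x) ≈ 50.60°.

≈ 24°S, 51°E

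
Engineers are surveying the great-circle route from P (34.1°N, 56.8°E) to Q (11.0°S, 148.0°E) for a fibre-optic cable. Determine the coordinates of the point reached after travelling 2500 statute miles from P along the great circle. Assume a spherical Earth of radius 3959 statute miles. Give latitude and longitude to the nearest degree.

From cos δ = sin φ₁ sin φ₂ + cos φ₁ cos φ₂ cos Δλ, the central angle is δ ≈ 1.695 rad (97.1°). The total great-circle distance is δ·R ≈ 1.695 × 3959 ≈ 6711 mi, so the target fraction is f = 2500/6711 ≈ 0.373.
Interpolate at f ≈ 0.373 with slerp weights a = sin((1−f)δ)/sin δ ≈ 0.881, b = sin(fδ)/sin δ ≈ 0.595.
p = a·p₁ + b·p₂ ≈ (-0.096, 0.920, 0.380); φ = arcsin(p_z) ≈ 22.36°, λ = atan2(p_y, p_x) ≈ 95.95°.

≈ (22°N, 96°E)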